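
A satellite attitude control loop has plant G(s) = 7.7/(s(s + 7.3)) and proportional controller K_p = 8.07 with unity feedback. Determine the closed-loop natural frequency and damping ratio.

1 + K_p·G(s) = 0 gives s² + 7.3s + 62.14 = 0.
So ω_n² = 62.14 ⇒ ω_n = 7.883 rad/s, and ζ = 7.3/(2ω_n) = 0.463.

ω_n = 7.88 rad/s, ζ = 0.463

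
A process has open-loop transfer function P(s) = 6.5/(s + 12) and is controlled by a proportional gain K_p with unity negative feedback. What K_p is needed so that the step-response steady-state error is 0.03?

K_p = 59.7

For a type-0 loop with proportional control, e_ss = 1/(1 + K_p·P(0)).
P(0) = 0.5417. Require 1/(1 + K_p·0.5417) = 0.03, so 1 + 0.5417·K_p = 33.33.
K_p = (33.33 − 1)/0.5417 = 59.7.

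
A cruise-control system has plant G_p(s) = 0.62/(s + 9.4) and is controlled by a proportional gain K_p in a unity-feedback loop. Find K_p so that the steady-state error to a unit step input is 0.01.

K_p = 1500

For a type-0 loop with proportional control, e_ss = 1/(1 + K_p·G_p(0)).
G_p(0) = 0.06596. Require 1/(1 + K_p·0.06596) = 0.01, so 1 + 0.06596·K_p = 100.
K_p = (100 − 1)/0.06596 = 1500.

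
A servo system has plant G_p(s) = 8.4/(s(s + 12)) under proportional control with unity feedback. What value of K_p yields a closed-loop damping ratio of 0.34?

K_p = 37.1

Closed-loop characteristic equation: s² + 12s + K_p·8.4 = 0.
So ω_n = √(8.4K_p) and 2ζω_n = 12, giving ζ = 12/(2√(8.4K_p)).
Setting ζ = 0.34: √(8.4K_p) = 12/(2·0.34) = 17.65, so K_p = 311.4/8.4 = 37.1.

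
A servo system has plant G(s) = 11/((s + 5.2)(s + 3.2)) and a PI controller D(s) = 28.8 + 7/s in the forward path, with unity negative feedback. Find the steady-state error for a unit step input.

0

The open loop D(s)G(s) has a pole at the origin (type 1), so the static position error constant is infinite and e_ss = 1/(1+∞) = 0.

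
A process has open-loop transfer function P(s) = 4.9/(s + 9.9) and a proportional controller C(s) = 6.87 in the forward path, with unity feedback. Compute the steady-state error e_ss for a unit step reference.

The loop is type 0. Static position error constant K_pos = C(0)·P(0) = 6.87·0.4949 = 3.4.
Steady-state error to a unit step: e_ss = 1/(1+K_pos) = 1/4.4 = 0.227.

0.227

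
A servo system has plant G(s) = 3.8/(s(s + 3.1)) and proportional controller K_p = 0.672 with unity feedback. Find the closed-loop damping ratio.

ζ = 0.97

The closed-loop denominator is s(s+3.1) + 0.672·3.8 = s² + 3.1s + 2.554.
So ω_n² = 2.554 ⇒ ω_n = 1.598 rad/s, and ζ = 3.1/(2ω_n) = 0.97.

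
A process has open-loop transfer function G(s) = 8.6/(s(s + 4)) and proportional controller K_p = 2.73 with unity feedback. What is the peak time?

From 1 + K_pG(s) = 0: s² + 4s + 23.48 = 0 ⇒ ω_n = 4.845, ζ = 0.4128.
Damped frequency ω_d = ω_n√(1−ζ²) = 4.413 rad/s, so peak time T_p = π/ω_d = 0.712 s.

T_p = 0.712 s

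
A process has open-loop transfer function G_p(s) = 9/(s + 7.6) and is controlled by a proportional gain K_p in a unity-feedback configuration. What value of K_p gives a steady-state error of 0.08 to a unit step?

For a type-0 loop with proportional control, e_ss = 1/(1 + K_p·G_p(0)).
G_p(0) = 1.184. Require 1/(1 + K_p·1.184) = 0.08, so 1 + 1.184·K_p = 12.5.
K_p = (12.5 − 1)/1.184 = 9.71.

K_p = 9.71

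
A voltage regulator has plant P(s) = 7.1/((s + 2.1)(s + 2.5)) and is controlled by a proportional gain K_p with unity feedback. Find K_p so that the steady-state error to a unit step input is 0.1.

K_p = 6.65

For a type-0 loop with proportional control, e_ss = 1/(1 + K_p·P(0)).
P(0) = 1.352. Require 1/(1 + K_p·1.352) = 0.1, so 1 + 1.352·K_p = 10.
K_p = (10 − 1)/1.352 = 6.65.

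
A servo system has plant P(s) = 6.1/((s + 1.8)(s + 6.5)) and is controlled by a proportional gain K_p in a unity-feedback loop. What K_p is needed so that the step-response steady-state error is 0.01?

K_p = 190

For a type-0 loop with proportional control, e_ss = 1/(1 + K_p·P(0)).
P(0) = 0.5214. Require 1/(1 + K_p·0.5214) = 0.01, so 1 + 0.5214·K_p = 100.
K_p = (100 − 1)/0.5214 = 190.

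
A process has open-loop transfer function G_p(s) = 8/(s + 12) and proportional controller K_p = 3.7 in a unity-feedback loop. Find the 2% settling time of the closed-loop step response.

Closed-loop transfer function: T(s) = K_p·G_p(s)/(1 + K_p·G_p(s)) = 29.6/(s + 12 + 29.6) = 29.6/(s + 41.6).
Time constant τ = 1/41.6 = 0.02404 s, so the 2% settling time is about 4τ = 0.0962 s.

T_s ≈ 0.0962 s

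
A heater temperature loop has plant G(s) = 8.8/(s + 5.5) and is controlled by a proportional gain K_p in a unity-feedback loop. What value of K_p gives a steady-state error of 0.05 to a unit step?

K_p = 11.9

For a type-0 loop with proportional control, e_ss = 1/(1 + K_p·G(0)).
G(0) = 1.6. Require 1/(1 + K_p·1.6) = 0.05, so 1 + 1.6·K_p = 20.
K_p = (20 − 1)/1.6 = 11.9.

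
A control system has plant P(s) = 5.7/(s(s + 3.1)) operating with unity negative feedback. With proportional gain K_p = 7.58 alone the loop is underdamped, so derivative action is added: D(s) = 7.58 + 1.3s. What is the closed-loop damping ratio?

ζ = 0.799

Forward path: (7.58 + 1.3s)·5.7/(s(s+3.1)). The closed-loop characteristic equation is s² + (3.1 + 5.7·1.3)s + 5.7·7.58 = 0.
That is s² + 10.51s + 43.21 = 0, so ω_n = 6.573 rad/s and ζ = 10.51/(2·6.573) = 0.7995.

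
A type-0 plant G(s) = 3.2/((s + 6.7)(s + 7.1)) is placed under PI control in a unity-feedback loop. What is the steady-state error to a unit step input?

0

The PI controller's integrator makes the forward path type 1, so e_ss to a step is zero.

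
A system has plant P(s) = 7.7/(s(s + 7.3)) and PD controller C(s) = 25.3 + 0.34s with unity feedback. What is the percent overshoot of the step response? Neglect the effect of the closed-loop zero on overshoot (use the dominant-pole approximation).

Forward path: (25.3 + 0.34s)·7.7/(s(s+7.3)). The closed-loop characteristic equation is s² + (7.3 + 7.7·0.34)s + 7.7·25.3 = 0.
That is s² + 9.918s + 194.8 = 0, so ω_n = 13.96 rad/s and ζ = 9.918/(2·13.96) = 0.3553.
%OS = 100·exp(−πζ/√(1−ζ²)) = 30.3%.

30.3%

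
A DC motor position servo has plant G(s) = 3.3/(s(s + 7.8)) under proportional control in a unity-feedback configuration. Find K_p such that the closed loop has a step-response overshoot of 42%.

From %OS = 100·exp(−πζ/√(1−ζ²)) = 42%, ζ = −ln(0.42)/√(π²+ln²(0.42)) = 0.2662.
Characteristic equation s² + 7.8s + 3.3K_p = 0 gives ζ = 7.8/(2√(3.3K_p)).
Setting ζ = 0.2662: √(3.3K_p) = 7.8/(2·0.2662) = 14.65, so K_p = 214.7/3.3 = 65.1.

K_p = 65.1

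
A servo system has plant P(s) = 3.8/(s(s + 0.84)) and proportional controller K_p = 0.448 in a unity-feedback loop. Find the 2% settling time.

T_s ≈ 9.52 s

Closed-loop characteristic equation: s² + 0.84s + 1.702 = 0, so ω_n = 1.305 rad/s and ζ = 0.84/(2·1.305) = 0.3219.
2% settling time T_s ≈ 4/(ζω_n) = 4/0.42 = 9.52 s.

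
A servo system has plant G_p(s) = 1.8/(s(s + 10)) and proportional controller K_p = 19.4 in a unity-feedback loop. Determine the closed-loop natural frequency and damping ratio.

ω_n = 5.91 rad/s, ζ = 0.846

The closed-loop denominator is s(s+10) + 19.4·1.8 = s² + 10s + 34.92.
So ω_n² = 34.92 ⇒ ω_n = 5.909 rad/s, and ζ = 10/(2ω_n) = 0.846.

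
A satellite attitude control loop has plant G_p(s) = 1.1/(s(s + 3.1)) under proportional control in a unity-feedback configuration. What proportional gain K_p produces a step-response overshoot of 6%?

K_p = 4.91

From %OS = 100·exp(−πζ/√(1−ζ²)) = 6%, ζ = −ln(0.06)/√(π²+ln²(0.06)) = 0.6671.
Characteristic equation s² + 3.1s + 1.1K_p = 0 gives ζ = 3.1/(2√(1.1K_p)).
Setting ζ = 0.6671: √(1.1K_p) = 3.1/(2·0.6671) = 2.323, so K_p = 5.398/1.1 = 4.91.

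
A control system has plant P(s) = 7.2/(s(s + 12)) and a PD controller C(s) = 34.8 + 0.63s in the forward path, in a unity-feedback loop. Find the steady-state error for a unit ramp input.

0.0479

The loop has one pole at the origin (type 1). Velocity error constant K_v = lim_{s→0} s·C(s)P(s) = 34.8·7.2/12 = 20.88.
Steady-state error to a unit ramp: e_ss = 1/K_v = 0.0479.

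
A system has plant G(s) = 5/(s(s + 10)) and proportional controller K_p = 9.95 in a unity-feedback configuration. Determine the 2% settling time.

Closed-loop characteristic equation: s² + 10s + 49.75 = 0, so ω_n = 7.053 rad/s and ζ = 10/(2·7.053) = 0.7089.
2% settling time T_s ≈ 4/(ζω_n) = 4/5 = 0.8 s.

T_s ≈ 0.8 s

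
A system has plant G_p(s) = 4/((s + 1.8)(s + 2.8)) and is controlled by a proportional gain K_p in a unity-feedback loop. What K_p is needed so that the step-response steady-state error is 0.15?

K_p = 7.14

For a type-0 loop with proportional control, e_ss = 1/(1 + K_p·G_p(0)).
G_p(0) = 0.7937. Require 1/(1 + K_p·0.7937) = 0.15, so 1 + 0.7937·K_p = 6.667.
K_p = (6.667 − 1)/0.7937 = 7.14.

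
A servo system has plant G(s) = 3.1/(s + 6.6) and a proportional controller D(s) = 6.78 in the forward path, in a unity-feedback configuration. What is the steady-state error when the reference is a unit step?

The loop is type 0. Static position error constant K_pos = D(0)·G(0) = 6.78·0.4697 = 3.185.
Steady-state error to a unit step: e_ss = 1/(1+K_pos) = 1/4.185 = 0.239.

0.239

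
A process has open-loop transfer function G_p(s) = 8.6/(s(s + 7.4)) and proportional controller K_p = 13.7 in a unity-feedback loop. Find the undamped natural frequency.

ω_n = 10.9 rad/s

1 + K_p·G_p(s) = 0 gives s² + 7.4s + 117.8 = 0.
So ω_n² = 117.8 ⇒ ω_n = 10.85 rad/s, and ζ = 7.4/(2ω_n) = 0.341.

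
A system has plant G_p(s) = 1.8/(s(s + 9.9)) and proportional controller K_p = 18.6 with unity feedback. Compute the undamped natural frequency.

1 + K_p·G_p(s) = 0 gives s² + 9.9s + 33.48 = 0.
So ω_n² = 33.48 ⇒ ω_n = 5.786 rad/s, and ζ = 9.9/(2ω_n) = 0.855.

ω_n = 5.79 rad/s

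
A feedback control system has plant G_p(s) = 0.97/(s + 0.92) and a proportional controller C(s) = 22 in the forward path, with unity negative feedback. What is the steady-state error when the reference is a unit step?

0.0413

The loop is type 0. Static position error constant K_pos = C(0)·G_p(0) = 22·1.054 = 23.2.
Steady-state error to a unit step: e_ss = 1/(1+K_pos) = 1/24.2 = 0.0413.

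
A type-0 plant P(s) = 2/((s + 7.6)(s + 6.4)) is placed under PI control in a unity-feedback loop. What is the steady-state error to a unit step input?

The PI controller's integrator makes the forward path type 1, so e_ss to a step is zero.

0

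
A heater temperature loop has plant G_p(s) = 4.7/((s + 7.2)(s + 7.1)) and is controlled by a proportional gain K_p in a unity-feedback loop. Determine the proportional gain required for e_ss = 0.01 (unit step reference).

K_p = 1080

The loop is type 0, so e_ss(step) = 1/(1 + K_pos) with K_pos = K_p·G_p(0).
G_p(0) = 0.09194. Require 1/(1 + K_p·0.09194) = 0.01, so 1 + 0.09194·K_p = 100.
K_p = (100 − 1)/0.09194 = 1080.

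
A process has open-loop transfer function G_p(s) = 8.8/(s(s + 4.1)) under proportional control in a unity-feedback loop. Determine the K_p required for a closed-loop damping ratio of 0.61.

Closed-loop characteristic equation: s² + 4.1s + K_p·8.8 = 0.
So ω_n = √(8.8K_p) and 2ζω_n = 4.1, giving ζ = 4.1/(2√(8.8K_p)).
Setting ζ = 0.61: √(8.8K_p) = 4.1/(2·0.61) = 3.361, so K_p = 11.29/8.8 = 1.28.

K_p = 1.28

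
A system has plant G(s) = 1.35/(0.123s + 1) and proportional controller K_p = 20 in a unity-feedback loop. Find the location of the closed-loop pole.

Closed loop: T(s) = K_p·G/(1+K_p·G) = 27/(0.123s + 1 + 27), with pole at s = −(1 + 27)/0.123 = −227.6.

s = -227.6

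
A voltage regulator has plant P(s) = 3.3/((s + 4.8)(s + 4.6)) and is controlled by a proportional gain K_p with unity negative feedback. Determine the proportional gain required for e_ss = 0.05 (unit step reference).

K_p = 127

The loop is type 0, so e_ss(step) = 1/(1 + K_pos) with K_pos = K_p·P(0).
P(0) = 0.1495. Require 1/(1 + K_p·0.1495) = 0.05, so 1 + 0.1495·K_p = 20.
K_p = (20 − 1)/0.1495 = 127.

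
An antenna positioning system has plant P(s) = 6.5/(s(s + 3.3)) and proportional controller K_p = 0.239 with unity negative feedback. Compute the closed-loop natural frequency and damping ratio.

ω_n = 1.25 rad/s, ζ = 1.32

With unity feedback the closed-loop characteristic equation is s² + 3.3s + 0.239·6.5 = s² + 3.3s + 1.553 = 0.
Matching s² + 2ζω_n s + ω_n²: ω_n = √1.553 = 1.246 rad/s and 2ζω_n = 3.3, so ζ = 3.3/(2·1.246) = 1.32.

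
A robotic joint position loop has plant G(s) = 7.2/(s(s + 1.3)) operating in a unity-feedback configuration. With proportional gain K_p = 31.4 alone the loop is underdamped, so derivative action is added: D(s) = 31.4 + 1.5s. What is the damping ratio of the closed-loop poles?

ζ = 0.402

Forward path: (31.4 + 1.5s)·7.2/(s(s+1.3)). The closed-loop characteristic equation is s² + (1.3 + 7.2·1.5)s + 7.2·31.4 = 0.
That is s² + 12.1s + 226.1 = 0, so ω_n = 15.04 rad/s and ζ = 12.1/(2·15.04) = 0.4024.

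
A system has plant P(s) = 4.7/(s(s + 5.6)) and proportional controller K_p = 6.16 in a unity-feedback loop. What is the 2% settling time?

The closed-loop denominator s² + 5.6s + 28.95 gives ω_n = √28.95 = 5.381 and ζ = 5.6/(2ω_n) = 0.5204.
2% settling time T_s ≈ 4/(ζω_n) = 4/2.8 = 1.43 s.

T_s ≈ 1.43 s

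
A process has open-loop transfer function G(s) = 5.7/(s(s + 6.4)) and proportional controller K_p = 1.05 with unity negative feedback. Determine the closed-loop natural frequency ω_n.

With unity feedback the closed-loop characteristic equation is s² + 6.4s + 1.05·5.7 = s² + 6.4s + 5.985 = 0.
So ω_n² = 5.985 ⇒ ω_n = 2.446 rad/s, and ζ = 6.4/(2ω_n) = 1.31.

ω_n = 2.45 rad/s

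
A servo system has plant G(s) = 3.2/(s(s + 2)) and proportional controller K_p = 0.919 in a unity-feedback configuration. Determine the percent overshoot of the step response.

10.5%

From 1 + K_pG(s) = 0: s² + 2s + 2.941 = 0 ⇒ ω_n = 1.715, ζ = 0.5831.
%OS = 100·exp(−πζ/√(1−ζ²)) = 100·exp(−π·0.5831/√0.66) = 10.5%.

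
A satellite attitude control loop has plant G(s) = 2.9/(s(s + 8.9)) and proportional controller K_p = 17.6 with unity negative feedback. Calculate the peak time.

Closed-loop characteristic equation: s² + 8.9s + 51.04 = 0, so ω_n = 7.144 rad/s and ζ = 8.9/(2·7.144) = 0.6229.
Damped frequency ω_d = ω_n√(1−ζ²) = 5.589 rad/s, so peak time T_p = π/ω_d = 0.562 s.

T_p = 0.562 s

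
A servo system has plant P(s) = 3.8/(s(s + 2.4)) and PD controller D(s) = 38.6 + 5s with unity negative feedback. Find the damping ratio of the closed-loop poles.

ζ = 0.883

Forward path: (38.6 + 5s)·3.8/(s(s+2.4)). The closed-loop characteristic equation is s² + (2.4 + 3.8·5)s + 3.8·38.6 = 0.
That is s² + 21.4s + 146.7 = 0, so ω_n = 12.11 rad/s and ζ = 21.4/(2·12.11) = 0.8835.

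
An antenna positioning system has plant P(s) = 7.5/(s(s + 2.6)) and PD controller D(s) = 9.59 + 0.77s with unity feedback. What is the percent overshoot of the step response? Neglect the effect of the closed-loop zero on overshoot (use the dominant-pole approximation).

Forward path: (9.59 + 0.77s)·7.5/(s(s+2.6)). The closed-loop characteristic equation is s² + (2.6 + 7.5·0.77)s + 7.5·9.59 = 0.
That is s² + 8.375s + 71.92 = 0, so ω_n = 8.481 rad/s and ζ = 8.375/(2·8.481) = 0.4938.
%OS = 100·exp(−πζ/√(1−ζ²)) = 16.8%.

16.8%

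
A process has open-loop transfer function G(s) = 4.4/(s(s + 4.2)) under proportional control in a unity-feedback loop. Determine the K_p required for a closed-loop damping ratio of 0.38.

Closed-loop characteristic equation: s² + 4.2s + K_p·4.4 = 0.
So ω_n = √(4.4K_p) and 2ζω_n = 4.2, giving ζ = 4.2/(2√(4.4K_p)).
Setting ζ = 0.38: √(4.4K_p) = 4.2/(2·0.38) = 5.526, so K_p = 30.54/4.4 = 6.94.

K_p = 6.94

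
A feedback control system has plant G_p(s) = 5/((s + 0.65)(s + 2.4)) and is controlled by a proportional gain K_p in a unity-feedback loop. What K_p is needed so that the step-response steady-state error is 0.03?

K_p = 10.1

The loop is type 0, so e_ss(step) = 1/(1 + K_pos) with K_pos = K_p·G_p(0).
G_p(0) = 3.205. Require 1/(1 + K_p·3.205) = 0.03, so 1 + 3.205·K_p = 33.33.
K_p = (33.33 − 1)/3.205 = 10.1.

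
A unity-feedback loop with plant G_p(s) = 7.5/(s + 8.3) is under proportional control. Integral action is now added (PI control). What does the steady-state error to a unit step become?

0

Adding integral action puts a pole at s = 0 in the forward path, raising the system type to 1; a type-1 loop has zero steady-state error to a step.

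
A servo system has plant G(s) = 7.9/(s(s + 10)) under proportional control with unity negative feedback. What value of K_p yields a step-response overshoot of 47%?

From %OS = 100·exp(−πζ/√(1−ζ²)) = 47%, ζ = −ln(0.47)/√(π²+ln²(0.47)) = 0.2337.
Characteristic equation s² + 10s + 7.9K_p = 0 gives ζ = 10/(2√(7.9K_p)).
Setting ζ = 0.2337: √(7.9K_p) = 10/(2·0.2337) = 21.4, so K_p = 457.8/7.9 = 58.

K_p = 58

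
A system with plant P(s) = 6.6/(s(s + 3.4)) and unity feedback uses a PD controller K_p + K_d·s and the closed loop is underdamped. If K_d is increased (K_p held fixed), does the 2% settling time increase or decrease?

Characteristic equation s² + (3.4 + 6.6K_d)s + 6.6K_p = 0: raising K_d increases ζω_n = (3.4+6.6K_d)/2 while the loop stays underdamped, so T_s ≈ 4/(ζω_n) decreases.

decrease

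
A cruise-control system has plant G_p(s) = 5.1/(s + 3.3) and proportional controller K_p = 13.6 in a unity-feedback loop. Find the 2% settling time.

Closed-loop transfer function: T(s) = K_p·G_p(s)/(1 + K_p·G_p(s)) = 69.36/(s + 3.3 + 69.36) = 69.36/(s + 72.66).
Time constant τ = 1/72.66 = 0.01376 s, so the 2% settling time is about 4τ = 0.0551 s.

T_s ≈ 0.0551 s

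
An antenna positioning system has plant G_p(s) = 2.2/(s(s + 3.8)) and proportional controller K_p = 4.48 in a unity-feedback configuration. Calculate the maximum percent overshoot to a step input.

From 1 + K_pG_p(s) = 0: s² + 3.8s + 9.856 = 0 ⇒ ω_n = 3.139, ζ = 0.6052.
%OS = 100·exp(−πζ/√(1−ζ²)) = 100·exp(−π·0.6052/√0.6337) = 9.18%.

9.18%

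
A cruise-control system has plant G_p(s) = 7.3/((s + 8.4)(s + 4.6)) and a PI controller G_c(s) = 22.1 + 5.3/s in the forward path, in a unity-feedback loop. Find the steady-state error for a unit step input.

0

The open loop G_c(s)G_p(s) has a pole at the origin (type 1), so the static position error constant is infinite and e_ss = 1/(1+∞) = 0.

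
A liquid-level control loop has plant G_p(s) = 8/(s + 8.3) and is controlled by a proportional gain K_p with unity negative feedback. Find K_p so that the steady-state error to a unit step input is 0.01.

K_p = 103

Steady-state error for a unit step on this type-0 loop is 1/(1 + K_p·G_p(0)).
G_p(0) = 0.9639. Require 1/(1 + K_p·0.9639) = 0.01, so 1 + 0.9639·K_p = 100.
K_p = (100 − 1)/0.9639 = 103.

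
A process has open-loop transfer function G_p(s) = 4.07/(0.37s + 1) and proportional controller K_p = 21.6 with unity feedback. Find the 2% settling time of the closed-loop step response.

Closed loop: T(s) = K_p·G_p/(1+K_p·G_p) = 87.91/(0.37s + 1 + 87.91), with pole at s = −(1 + 87.91)/0.37 = −240.3.
τ = 1/240.3 = 0.004161 s, so 2% settling time ≈ 4τ = 0.0166 s.

T_s ≈ 0.0166 s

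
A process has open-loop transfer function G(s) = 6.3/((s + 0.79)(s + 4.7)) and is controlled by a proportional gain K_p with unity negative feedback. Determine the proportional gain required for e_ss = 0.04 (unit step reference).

K_p = 14.1

The loop is type 0, so e_ss(step) = 1/(1 + K_pos) with K_pos = K_p·G(0).
G(0) = 1.697. Require 1/(1 + K_p·1.697) = 0.04, so 1 + 1.697·K_p = 25.
K_p = (25 − 1)/1.697 = 14.1.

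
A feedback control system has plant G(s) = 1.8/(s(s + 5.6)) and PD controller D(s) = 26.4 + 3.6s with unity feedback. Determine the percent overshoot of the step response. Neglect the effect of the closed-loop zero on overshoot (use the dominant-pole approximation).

Forward path: (26.4 + 3.6s)·1.8/(s(s+5.6)). The closed-loop characteristic equation is s² + (5.6 + 1.8·3.6)s + 1.8·26.4 = 0.
That is s² + 12.08s + 47.52 = 0, so ω_n = 6.893 rad/s and ζ = 12.08/(2·6.893) = 0.8762.
%OS = 100·exp(−πζ/√(1−ζ²)) = 0.331%.

0.331%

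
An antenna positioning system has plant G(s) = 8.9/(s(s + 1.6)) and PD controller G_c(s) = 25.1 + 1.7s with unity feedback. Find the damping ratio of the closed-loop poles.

ζ = 0.56

Forward path: (25.1 + 1.7s)·8.9/(s(s+1.6)). The closed-loop characteristic equation is s² + (1.6 + 8.9·1.7)s + 8.9·25.1 = 0.
That is s² + 16.73s + 223.4 = 0, so ω_n = 14.95 rad/s and ζ = 16.73/(2·14.95) = 0.5597.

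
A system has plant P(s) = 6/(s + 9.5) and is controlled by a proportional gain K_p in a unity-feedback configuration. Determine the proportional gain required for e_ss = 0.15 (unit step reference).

K_p = 8.97

For a type-0 loop with proportional control, e_ss = 1/(1 + K_p·P(0)).
P(0) = 0.6316. Require 1/(1 + K_p·0.6316) = 0.15, so 1 + 0.6316·K_p = 6.667.
K_p = (6.667 − 1)/0.6316 = 8.97.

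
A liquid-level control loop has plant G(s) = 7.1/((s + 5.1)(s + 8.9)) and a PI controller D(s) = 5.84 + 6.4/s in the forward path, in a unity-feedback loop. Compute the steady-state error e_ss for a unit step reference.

The open loop D(s)G(s) has a pole at the origin (type 1), so the static position error constant is infinite and e_ss = 1/(1+∞) = 0.

0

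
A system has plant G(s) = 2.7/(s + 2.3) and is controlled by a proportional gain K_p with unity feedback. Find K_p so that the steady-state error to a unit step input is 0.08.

K_p = 9.8

The loop is type 0, so e_ss(step) = 1/(1 + K_pos) with K_pos = K_p·G(0).
G(0) = 1.174. Require 1/(1 + K_p·1.174) = 0.08, so 1 + 1.174·K_p = 12.5.
K_p = (12.5 − 1)/1.174 = 9.8.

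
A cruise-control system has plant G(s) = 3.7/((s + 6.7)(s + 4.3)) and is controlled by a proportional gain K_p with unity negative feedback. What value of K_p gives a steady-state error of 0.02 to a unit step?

K_p = 382

For a type-0 loop with proportional control, e_ss = 1/(1 + K_p·G(0)).
G(0) = 0.1284. Require 1/(1 + K_p·0.1284) = 0.02, so 1 + 0.1284·K_p = 50.
K_p = (50 − 1)/0.1284 = 382.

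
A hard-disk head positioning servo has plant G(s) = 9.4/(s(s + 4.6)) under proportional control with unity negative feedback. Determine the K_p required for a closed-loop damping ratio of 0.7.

K_p = 1.15

Closed-loop characteristic equation: s² + 4.6s + K_p·9.4 = 0.
So ω_n = √(9.4K_p) and 2ζω_n = 4.6, giving ζ = 4.6/(2√(9.4K_p)).
Setting ζ = 0.7: √(9.4K_p) = 4.6/(2·0.7) = 3.286, so K_p = 10.8/9.4 = 1.15.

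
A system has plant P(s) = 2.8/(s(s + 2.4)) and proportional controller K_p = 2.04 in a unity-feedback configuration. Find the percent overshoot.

16.1%

Closed-loop characteristic equation: s² + 2.4s + 5.712 = 0, so ω_n = 2.39 rad/s and ζ = 2.4/(2·2.39) = 0.5021.
%OS = 100·exp(−πζ/√(1−ζ²)) = 100·exp(−π·0.5021/√0.7479) = 16.1%.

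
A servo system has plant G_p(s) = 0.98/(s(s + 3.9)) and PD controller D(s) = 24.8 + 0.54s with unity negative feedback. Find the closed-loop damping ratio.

ζ = 0.449

Forward path: (24.8 + 0.54s)·0.98/(s(s+3.9)). The closed-loop characteristic equation is s² + (3.9 + 0.98·0.54)s + 0.98·24.8 = 0.
That is s² + 4.429s + 24.3 = 0, so ω_n = 4.93 rad/s and ζ = 4.429/(2·4.93) = 0.4492.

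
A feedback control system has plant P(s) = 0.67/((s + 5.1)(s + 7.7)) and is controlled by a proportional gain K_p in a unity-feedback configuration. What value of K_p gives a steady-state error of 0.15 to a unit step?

K_p = 332

The loop is type 0, so e_ss(step) = 1/(1 + K_pos) with K_pos = K_p·P(0).
P(0) = 0.01706. Require 1/(1 + K_p·0.01706) = 0.15, so 1 + 0.01706·K_p = 6.667.
K_p = (6.667 − 1)/0.01706 = 332.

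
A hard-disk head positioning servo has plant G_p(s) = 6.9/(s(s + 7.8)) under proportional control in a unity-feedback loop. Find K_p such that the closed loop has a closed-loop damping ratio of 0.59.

K_p = 6.33

Closed-loop characteristic equation: s² + 7.8s + K_p·6.9 = 0.
So ω_n = √(6.9K_p) and 2ζω_n = 7.8, giving ζ = 7.8/(2√(6.9K_p)).
Setting ζ = 0.59: √(6.9K_p) = 7.8/(2·0.59) = 6.61, so K_p = 43.69/6.9 = 6.33.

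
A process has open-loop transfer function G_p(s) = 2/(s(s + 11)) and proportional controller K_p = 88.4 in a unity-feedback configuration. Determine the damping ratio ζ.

With unity feedback the closed-loop characteristic equation is s² + 11s + 88.4·2 = s² + 11s + 176.8 = 0.
Matching s² + 2ζω_n s + ω_n²: ω_n = √176.8 = 13.3 rad/s and 2ζω_n = 11, so ζ = 11/(2·13.3) = 0.414.

ζ = 0.414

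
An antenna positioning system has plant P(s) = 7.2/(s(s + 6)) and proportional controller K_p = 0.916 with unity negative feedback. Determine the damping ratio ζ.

ζ = 1.17

The closed-loop denominator is s(s+6) + 0.916·7.2 = s² + 6s + 6.595.
So ω_n² = 6.595 ⇒ ω_n = 2.568 rad/s, and ζ = 6/(2ω_n) = 1.17.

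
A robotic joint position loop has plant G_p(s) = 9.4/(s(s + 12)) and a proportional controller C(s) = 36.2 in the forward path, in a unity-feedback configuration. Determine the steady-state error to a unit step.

The open loop C(s)G_p(s) has a pole at the origin (type 1), so the static position error constant is infinite and e_ss = 1/(1+∞) = 0.

0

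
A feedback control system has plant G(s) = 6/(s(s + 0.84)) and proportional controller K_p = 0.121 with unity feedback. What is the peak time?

Closed-loop characteristic equation: s² + 0.84s + 0.726 = 0, so ω_n = 0.8521 rad/s and ζ = 0.84/(2·0.8521) = 0.4929.
Damped frequency ω_d = ω_n√(1−ζ²) = 0.7414 rad/s, so peak time T_p = π/ω_d = 4.24 s.

T_p = 4.24 s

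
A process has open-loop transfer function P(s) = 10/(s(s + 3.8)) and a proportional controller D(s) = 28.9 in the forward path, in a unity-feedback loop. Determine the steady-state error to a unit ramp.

0.0131

The loop has one pole at the origin (type 1). Velocity error constant K_v = lim_{s→0} s·D(s)P(s) = 28.9·10/3.8 = 76.05.
Steady-state error to a unit ramp: e_ss = 1/K_v = 0.0131.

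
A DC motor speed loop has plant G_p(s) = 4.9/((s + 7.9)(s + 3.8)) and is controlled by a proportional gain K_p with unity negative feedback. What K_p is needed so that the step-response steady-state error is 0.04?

K_p = 147

The loop is type 0, so e_ss(step) = 1/(1 + K_pos) with K_pos = K_p·G_p(0).
G_p(0) = 0.1632. Require 1/(1 + K_p·0.1632) = 0.04, so 1 + 0.1632·K_p = 25.
K_p = (25 − 1)/0.1632 = 147.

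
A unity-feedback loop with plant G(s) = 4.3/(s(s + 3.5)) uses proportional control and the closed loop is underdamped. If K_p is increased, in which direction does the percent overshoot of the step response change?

ζ = 3.5/(2√(4.3K_p)) decreases as K_p grows; lower damping means more overshoot.

increase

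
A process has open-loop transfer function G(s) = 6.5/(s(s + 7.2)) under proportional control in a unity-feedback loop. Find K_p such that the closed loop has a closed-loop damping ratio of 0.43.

K_p = 10.8

Closed-loop characteristic equation: s² + 7.2s + K_p·6.5 = 0.
So ω_n = √(6.5K_p) and 2ζω_n = 7.2, giving ζ = 7.2/(2√(6.5K_p)).
Setting ζ = 0.43: √(6.5K_p) = 7.2/(2·0.43) = 8.372, so K_p = 70.09/6.5 = 10.8.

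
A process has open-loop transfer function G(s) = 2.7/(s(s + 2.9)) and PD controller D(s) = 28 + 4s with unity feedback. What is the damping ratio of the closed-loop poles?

ζ = 0.788

Forward path: (28 + 4s)·2.7/(s(s+2.9)). The closed-loop characteristic equation is s² + (2.9 + 2.7·4)s + 2.7·28 = 0.
That is s² + 13.7s + 75.6 = 0, so ω_n = 8.695 rad/s and ζ = 13.7/(2·8.695) = 0.7878.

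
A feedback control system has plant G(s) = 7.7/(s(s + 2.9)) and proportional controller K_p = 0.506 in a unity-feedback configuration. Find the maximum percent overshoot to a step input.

3.33%

The closed-loop denominator s² + 2.9s + 3.896 gives ω_n = √3.896 = 1.974 and ζ = 2.9/(2ω_n) = 0.7346.
%OS = 100·exp(−πζ/√(1−ζ²)) = 100·exp(−π·0.7346/√0.4604) = 3.33%.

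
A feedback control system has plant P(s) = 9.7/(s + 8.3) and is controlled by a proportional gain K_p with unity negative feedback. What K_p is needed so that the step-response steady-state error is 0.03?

K_p = 27.7

For a type-0 loop with proportional control, e_ss = 1/(1 + K_p·P(0)).
P(0) = 1.169. Require 1/(1 + K_p·1.169) = 0.03, so 1 + 1.169·K_p = 33.33.
K_p = (33.33 − 1)/1.169 = 27.7.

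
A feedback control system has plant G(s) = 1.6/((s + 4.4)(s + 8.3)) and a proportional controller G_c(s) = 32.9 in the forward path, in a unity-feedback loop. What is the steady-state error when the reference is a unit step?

The loop is type 0. Static position error constant K_pos = G_c(0)·G(0) = 32.9·0.04381 = 1.441.
Steady-state error to a unit step: e_ss = 1/(1+K_pos) = 1/2.441 = 0.41.

0.41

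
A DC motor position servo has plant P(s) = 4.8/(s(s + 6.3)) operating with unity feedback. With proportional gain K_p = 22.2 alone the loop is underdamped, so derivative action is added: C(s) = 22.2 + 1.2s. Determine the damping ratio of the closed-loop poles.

Forward path: (22.2 + 1.2s)·4.8/(s(s+6.3)). The closed-loop characteristic equation is s² + (6.3 + 4.8·1.2)s + 4.8·22.2 = 0.
That is s² + 12.06s + 106.6 = 0, so ω_n = 10.32 rad/s and ζ = 12.06/(2·10.32) = 0.5841.

ζ = 0.584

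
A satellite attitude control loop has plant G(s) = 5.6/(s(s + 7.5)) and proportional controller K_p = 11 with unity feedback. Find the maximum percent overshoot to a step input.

18.1%

Closed-loop characteristic equation: s² + 7.5s + 61.6 = 0, so ω_n = 7.849 rad/s and ζ = 7.5/(2·7.849) = 0.4778.
%OS = 100·exp(−πζ/√(1−ζ²)) = 100·exp(−π·0.4778/√0.7717) = 18.1%.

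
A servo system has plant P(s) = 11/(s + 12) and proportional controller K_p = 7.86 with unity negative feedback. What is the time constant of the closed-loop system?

τ = 0.0102 s

Closed-loop transfer function: T(s) = K_p·P(s)/(1 + K_p·P(s)) = 86.46/(s + 12 + 86.46) = 86.46/(s + 98.46).
Time constant τ = 1/98.46 = 0.0102 s.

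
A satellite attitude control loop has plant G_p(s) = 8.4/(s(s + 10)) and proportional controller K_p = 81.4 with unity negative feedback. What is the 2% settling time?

From 1 + K_pG_p(s) = 0: s² + 10s + 683.8 = 0 ⇒ ω_n = 26.15, ζ = 0.1912.
2% settling time T_s ≈ 4/(ζω_n) = 4/5 = 0.8 s.

T_s ≈ 0.8 s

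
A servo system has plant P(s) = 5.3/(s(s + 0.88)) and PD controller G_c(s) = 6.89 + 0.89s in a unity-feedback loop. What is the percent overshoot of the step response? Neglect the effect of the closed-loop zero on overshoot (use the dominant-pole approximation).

Forward path: (6.89 + 0.89s)·5.3/(s(s+0.88)). The closed-loop characteristic equation is s² + (0.88 + 5.3·0.89)s + 5.3·6.89 = 0.
That is s² + 5.597s + 36.52 = 0, so ω_n = 6.043 rad/s and ζ = 5.597/(2·6.043) = 0.4631.
%OS = 100·exp(−πζ/√(1−ζ²)) = 19.4%.

19.4%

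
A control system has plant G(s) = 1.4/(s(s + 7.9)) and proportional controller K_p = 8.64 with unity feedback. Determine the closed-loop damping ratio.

The closed-loop denominator is s(s+7.9) + 8.64·1.4 = s² + 7.9s + 12.1.
So ω_n² = 12.1 ⇒ ω_n = 3.478 rad/s, and ζ = 7.9/(2ω_n) = 1.14.

ζ = 1.14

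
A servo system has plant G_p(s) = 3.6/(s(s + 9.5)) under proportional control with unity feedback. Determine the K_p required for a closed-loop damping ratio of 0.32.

K_p = 61.2

Closed-loop characteristic equation: s² + 9.5s + K_p·3.6 = 0.
So ω_n = √(3.6K_p) and 2ζω_n = 9.5, giving ζ = 9.5/(2√(3.6K_p)).
Setting ζ = 0.32: √(3.6K_p) = 9.5/(2·0.32) = 14.84, so K_p = 220.3/3.6 = 61.2.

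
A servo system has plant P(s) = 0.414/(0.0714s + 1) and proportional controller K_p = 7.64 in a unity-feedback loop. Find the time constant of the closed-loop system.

Closed loop: T(s) = K_p·P/(1+K_p·P) = 3.163/(0.0714s + 1 + 3.163), with pole at s = −(1 + 3.163)/0.0714 = −58.3.
Closed-loop time constant τ = 1/58.3 = 0.0172 s.

τ = 0.0172 s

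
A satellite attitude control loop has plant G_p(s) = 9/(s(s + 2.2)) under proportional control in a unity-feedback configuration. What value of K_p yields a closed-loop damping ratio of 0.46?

K_p = 0.635

Closed-loop characteristic equation: s² + 2.2s + K_p·9 = 0.
So ω_n = √(9K_p) and 2ζω_n = 2.2, giving ζ = 2.2/(2√(9K_p)).
Setting ζ = 0.46: √(9K_p) = 2.2/(2·0.46) = 2.391, so K_p = 5.718/9 = 0.635.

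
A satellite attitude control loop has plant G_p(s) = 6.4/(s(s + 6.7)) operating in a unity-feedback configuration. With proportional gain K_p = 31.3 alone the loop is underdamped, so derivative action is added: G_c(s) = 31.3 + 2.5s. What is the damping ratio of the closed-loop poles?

Forward path: (31.3 + 2.5s)·6.4/(s(s+6.7)). The closed-loop characteristic equation is s² + (6.7 + 6.4·2.5)s + 6.4·31.3 = 0.
That is s² + 22.7s + 200.3 = 0, so ω_n = 14.15 rad/s and ζ = 22.7/(2·14.15) = 0.8019.

ζ = 0.802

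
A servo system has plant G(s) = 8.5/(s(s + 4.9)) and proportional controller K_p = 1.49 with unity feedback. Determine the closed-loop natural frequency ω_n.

1 + K_p·G(s) = 0 gives s² + 4.9s + 12.66 = 0.
So ω_n² = 12.66 ⇒ ω_n = 3.559 rad/s, and ζ = 4.9/(2ω_n) = 0.688.

ω_n = 3.56 rad/s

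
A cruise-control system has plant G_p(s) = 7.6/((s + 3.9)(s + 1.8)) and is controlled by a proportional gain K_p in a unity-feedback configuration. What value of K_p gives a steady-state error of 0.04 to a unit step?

Steady-state error for a unit step on this type-0 loop is 1/(1 + K_p·G_p(0)).
G_p(0) = 1.083. Require 1/(1 + K_p·1.083) = 0.04, so 1 + 1.083·K_p = 25.
K_p = (25 − 1)/1.083 = 22.2.

K_p = 22.2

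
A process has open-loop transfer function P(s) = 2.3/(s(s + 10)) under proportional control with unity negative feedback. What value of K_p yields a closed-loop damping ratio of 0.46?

K_p = 51.4

Closed-loop characteristic equation: s² + 10s + K_p·2.3 = 0.
So ω_n = √(2.3K_p) and 2ζω_n = 10, giving ζ = 10/(2√(2.3K_p)).
Setting ζ = 0.46: √(2.3K_p) = 10/(2·0.46) = 10.87, so K_p = 118.1/2.3 = 51.4.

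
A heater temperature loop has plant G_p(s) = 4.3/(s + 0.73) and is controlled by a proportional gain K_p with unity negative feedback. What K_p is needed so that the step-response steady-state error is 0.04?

K_p = 4.07

For a type-0 loop with proportional control, e_ss = 1/(1 + K_p·G_p(0)).
G_p(0) = 5.89. Require 1/(1 + K_p·5.89) = 0.04, so 1 + 5.89·K_p = 25.
K_p = (25 − 1)/5.89 = 4.07.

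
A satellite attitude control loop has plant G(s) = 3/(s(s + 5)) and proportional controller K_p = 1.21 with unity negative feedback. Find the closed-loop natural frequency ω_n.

ω_n = 1.91 rad/s

1 + K_p·G(s) = 0 gives s² + 5s + 3.63 = 0.
So ω_n² = 3.63 ⇒ ω_n = 1.905 rad/s, and ζ = 5/(2ω_n) = 1.31.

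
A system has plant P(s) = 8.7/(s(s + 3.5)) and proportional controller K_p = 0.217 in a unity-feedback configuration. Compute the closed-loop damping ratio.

ζ = 1.27

1 + K_p·P(s) = 0 gives s² + 3.5s + 1.888 = 0.
So ω_n² = 1.888 ⇒ ω_n = 1.374 rad/s, and ζ = 3.5/(2ω_n) = 1.27.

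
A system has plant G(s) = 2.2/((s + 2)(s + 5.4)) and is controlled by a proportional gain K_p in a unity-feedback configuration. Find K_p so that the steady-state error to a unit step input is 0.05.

K_p = 93.3

For a type-0 loop with proportional control, e_ss = 1/(1 + K_p·G(0)).
G(0) = 0.2037. Require 1/(1 + K_p·0.2037) = 0.05, so 1 + 0.2037·K_p = 20.
K_p = (20 − 1)/0.2037 = 93.3.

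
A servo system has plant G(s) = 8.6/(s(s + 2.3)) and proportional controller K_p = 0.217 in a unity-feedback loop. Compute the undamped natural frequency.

With unity feedback the closed-loop characteristic equation is s² + 2.3s + 0.217·8.6 = s² + 2.3s + 1.866 = 0.
Matching s² + 2ζω_n s + ω_n²: ω_n = √1.866 = 1.366 rad/s and 2ζω_n = 2.3, so ζ = 2.3/(2·1.366) = 0.842.

ω_n = 1.37 rad/s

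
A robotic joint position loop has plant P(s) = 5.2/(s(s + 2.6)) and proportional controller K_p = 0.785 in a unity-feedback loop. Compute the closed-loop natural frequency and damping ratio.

ω_n = 2.02 rad/s, ζ = 0.643

With unity feedback the closed-loop characteristic equation is s² + 2.6s + 0.785·5.2 = s² + 2.6s + 4.082 = 0.
So ω_n² = 4.082 ⇒ ω_n = 2.02 rad/s, and ζ = 2.6/(2ω_n) = 0.643.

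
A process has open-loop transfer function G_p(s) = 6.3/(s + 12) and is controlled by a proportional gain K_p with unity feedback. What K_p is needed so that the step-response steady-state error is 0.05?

Steady-state error for a unit step on this type-0 loop is 1/(1 + K_p·G_p(0)).
G_p(0) = 0.525. Require 1/(1 + K_p·0.525) = 0.05, so 1 + 0.525·K_p = 20.
K_p = (20 − 1)/0.525 = 36.2.

K_p = 36.2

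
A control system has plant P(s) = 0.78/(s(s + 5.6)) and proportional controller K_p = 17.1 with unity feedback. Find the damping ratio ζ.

With unity feedback the closed-loop characteristic equation is s² + 5.6s + 17.1·0.78 = s² + 5.6s + 13.34 = 0.
So ω_n² = 13.34 ⇒ ω_n = 3.652 rad/s, and ζ = 5.6/(2ω_n) = 0.767.

ζ = 0.767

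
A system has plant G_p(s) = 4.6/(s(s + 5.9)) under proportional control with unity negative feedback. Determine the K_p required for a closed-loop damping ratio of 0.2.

Closed-loop characteristic equation: s² + 5.9s + K_p·4.6 = 0.
So ω_n = √(4.6K_p) and 2ζω_n = 5.9, giving ζ = 5.9/(2√(4.6K_p)).
Setting ζ = 0.2: √(4.6K_p) = 5.9/(2·0.2) = 14.75, so K_p = 217.6/4.6 = 47.3.

K_p = 47.3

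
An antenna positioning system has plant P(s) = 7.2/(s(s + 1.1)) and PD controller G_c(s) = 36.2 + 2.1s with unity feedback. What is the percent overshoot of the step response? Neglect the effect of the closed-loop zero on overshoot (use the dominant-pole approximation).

16.1%

Forward path: (36.2 + 2.1s)·7.2/(s(s+1.1)). The closed-loop characteristic equation is s² + (1.1 + 7.2·2.1)s + 7.2·36.2 = 0.
That is s² + 16.22s + 260.6 = 0, so ω_n = 16.14 rad/s and ζ = 16.22/(2·16.14) = 0.5023.
%OS = 100·exp(−πζ/√(1−ζ²)) = 16.1%.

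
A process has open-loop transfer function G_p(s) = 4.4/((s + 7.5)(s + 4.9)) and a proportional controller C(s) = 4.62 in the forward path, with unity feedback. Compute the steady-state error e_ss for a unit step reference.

0.644

The loop is type 0. Static position error constant K_pos = C(0)·G_p(0) = 4.62·0.1197 = 0.5531.
Steady-state error to a unit step: e_ss = 1/(1+K_pos) = 1/1.553 = 0.644.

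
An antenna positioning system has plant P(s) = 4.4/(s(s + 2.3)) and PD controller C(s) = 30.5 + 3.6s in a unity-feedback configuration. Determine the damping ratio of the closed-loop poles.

Forward path: (30.5 + 3.6s)·4.4/(s(s+2.3)). The closed-loop characteristic equation is s² + (2.3 + 4.4·3.6)s + 4.4·30.5 = 0.
That is s² + 18.14s + 134.2 = 0, so ω_n = 11.58 rad/s and ζ = 18.14/(2·11.58) = 0.7829.

ζ = 0.783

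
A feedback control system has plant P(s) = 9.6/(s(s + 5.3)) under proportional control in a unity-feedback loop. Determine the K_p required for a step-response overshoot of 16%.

From %OS = 100·exp(−πζ/√(1−ζ²)) = 16%, ζ = −ln(0.16)/√(π²+ln²(0.16)) = 0.5039.
Characteristic equation s² + 5.3s + 9.6K_p = 0 gives ζ = 5.3/(2√(9.6K_p)).
Setting ζ = 0.5039: √(9.6K_p) = 5.3/(2·0.5039) = 5.259, so K_p = 27.66/9.6 = 2.88.

K_p = 2.88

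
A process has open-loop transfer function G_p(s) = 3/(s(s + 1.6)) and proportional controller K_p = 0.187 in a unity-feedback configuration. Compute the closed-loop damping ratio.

1 + K_p·G_p(s) = 0 gives s² + 1.6s + 0.561 = 0.
So ω_n² = 0.561 ⇒ ω_n = 0.749 rad/s, and ζ = 1.6/(2ω_n) = 1.07.

ζ = 1.07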